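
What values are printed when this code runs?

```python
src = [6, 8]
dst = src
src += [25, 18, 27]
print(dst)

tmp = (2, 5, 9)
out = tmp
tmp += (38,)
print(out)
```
[6, 8, 25, 18, 27]
(2, 5, 9)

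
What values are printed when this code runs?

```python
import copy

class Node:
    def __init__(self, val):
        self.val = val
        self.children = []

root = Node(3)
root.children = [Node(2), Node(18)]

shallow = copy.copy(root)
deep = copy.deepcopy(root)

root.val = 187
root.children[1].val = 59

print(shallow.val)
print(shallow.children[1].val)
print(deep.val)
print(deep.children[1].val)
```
3
59
3
18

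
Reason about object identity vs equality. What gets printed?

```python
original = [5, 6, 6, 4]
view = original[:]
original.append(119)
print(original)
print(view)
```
[5, 6, 6, 4, 119]
[5, 6, 6, 4]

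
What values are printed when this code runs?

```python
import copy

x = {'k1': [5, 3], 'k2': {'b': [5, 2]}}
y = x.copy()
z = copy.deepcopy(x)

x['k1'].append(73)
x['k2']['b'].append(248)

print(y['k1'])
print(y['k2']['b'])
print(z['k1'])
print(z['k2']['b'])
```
[5, 3, 73]
[5, 2, 248]
[5, 3]
[5, 2]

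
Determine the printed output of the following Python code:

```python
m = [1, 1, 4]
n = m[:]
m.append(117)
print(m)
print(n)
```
[1, 1, 4, 117]
[1, 1, 4]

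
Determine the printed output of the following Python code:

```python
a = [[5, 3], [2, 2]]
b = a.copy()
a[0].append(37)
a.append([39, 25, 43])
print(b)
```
[[5, 3, 37], [2, 2]]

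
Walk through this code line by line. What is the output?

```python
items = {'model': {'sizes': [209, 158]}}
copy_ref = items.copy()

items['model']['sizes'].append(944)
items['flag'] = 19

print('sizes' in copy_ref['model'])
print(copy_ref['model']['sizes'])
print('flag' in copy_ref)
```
True
[209, 158, 944]
False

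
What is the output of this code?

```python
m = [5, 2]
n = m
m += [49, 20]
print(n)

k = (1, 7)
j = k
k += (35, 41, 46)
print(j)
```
[5, 2, 49, 20]
(1, 7)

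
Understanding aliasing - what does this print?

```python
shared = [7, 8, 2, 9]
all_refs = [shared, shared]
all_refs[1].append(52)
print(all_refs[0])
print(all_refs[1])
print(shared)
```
[7, 8, 2, 9, 52]
[7, 8, 2, 9, 52]
[7, 8, 2, 9, 52]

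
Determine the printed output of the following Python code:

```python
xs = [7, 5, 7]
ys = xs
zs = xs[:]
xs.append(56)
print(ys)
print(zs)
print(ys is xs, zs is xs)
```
[7, 5, 7, 56]
[7, 5, 7]
True False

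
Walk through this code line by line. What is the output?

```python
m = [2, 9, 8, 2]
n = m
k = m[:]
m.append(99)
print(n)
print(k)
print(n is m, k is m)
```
[2, 9, 8, 2, 99]
[2, 9, 8, 2]
True False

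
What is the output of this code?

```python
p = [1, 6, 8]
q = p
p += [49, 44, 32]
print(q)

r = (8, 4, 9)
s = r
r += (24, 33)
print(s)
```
[1, 6, 8, 49, 44, 32]
(8, 4, 9)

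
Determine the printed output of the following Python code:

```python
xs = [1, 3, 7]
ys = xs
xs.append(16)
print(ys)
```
[1, 3, 7, 16]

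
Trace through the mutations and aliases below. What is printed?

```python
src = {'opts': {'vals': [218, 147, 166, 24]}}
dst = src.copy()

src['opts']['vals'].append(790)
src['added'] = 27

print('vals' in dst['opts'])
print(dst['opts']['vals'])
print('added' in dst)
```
True
[218, 147, 166, 24, 790]
False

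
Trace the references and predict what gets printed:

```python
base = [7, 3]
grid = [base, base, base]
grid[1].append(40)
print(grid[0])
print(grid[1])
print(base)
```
[7, 3, 40]
[7, 3, 40]
[7, 3, 40]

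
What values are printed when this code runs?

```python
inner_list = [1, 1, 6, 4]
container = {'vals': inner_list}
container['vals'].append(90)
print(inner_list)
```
[1, 1, 6, 4, 90]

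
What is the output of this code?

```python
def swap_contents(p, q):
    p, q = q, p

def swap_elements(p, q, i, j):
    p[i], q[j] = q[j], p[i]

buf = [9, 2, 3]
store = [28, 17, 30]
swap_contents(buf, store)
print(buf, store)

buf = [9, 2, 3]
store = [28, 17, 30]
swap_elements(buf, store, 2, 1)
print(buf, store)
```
[9, 2, 3] [28, 17, 30]
[9, 2, 17] [28, 3, 30]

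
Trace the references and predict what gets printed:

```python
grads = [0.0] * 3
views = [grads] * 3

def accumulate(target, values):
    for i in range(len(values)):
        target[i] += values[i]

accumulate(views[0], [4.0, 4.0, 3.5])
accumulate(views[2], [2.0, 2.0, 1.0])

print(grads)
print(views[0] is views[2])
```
[6.0, 6.0, 4.5]
True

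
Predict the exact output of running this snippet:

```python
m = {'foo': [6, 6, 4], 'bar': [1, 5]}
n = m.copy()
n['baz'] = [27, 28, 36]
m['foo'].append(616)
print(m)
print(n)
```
{'foo': [6, 6, 4, 616], 'bar': [1, 5]}
{'foo': [6, 6, 4, 616], 'bar': [1, 5], 'baz': [27, 28, 36]}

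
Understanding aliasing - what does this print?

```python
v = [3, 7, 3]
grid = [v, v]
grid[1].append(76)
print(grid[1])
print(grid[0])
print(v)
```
[3, 7, 3, 76]
[3, 7, 3, 76]
[3, 7, 3, 76]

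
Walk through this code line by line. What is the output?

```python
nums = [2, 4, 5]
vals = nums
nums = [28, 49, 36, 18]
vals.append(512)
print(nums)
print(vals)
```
[28, 49, 36, 18]
[2, 4, 5, 512]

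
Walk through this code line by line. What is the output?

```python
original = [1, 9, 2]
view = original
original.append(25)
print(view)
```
[1, 9, 2, 25]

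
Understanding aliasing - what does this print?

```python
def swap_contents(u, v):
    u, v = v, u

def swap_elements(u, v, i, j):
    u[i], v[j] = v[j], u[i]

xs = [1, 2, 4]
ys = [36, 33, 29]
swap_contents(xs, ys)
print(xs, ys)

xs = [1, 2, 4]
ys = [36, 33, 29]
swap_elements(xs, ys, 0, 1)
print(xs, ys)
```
[1, 2, 4] [36, 33, 29]
[33, 2, 4] [36, 1, 29]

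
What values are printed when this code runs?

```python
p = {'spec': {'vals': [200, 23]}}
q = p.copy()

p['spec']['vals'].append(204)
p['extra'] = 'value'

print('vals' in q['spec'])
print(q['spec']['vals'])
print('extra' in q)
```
True
[200, 23, 204]
False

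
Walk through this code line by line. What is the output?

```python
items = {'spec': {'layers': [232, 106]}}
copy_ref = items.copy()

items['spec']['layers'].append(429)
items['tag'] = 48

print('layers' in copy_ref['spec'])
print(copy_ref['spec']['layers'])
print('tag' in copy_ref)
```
True
[232, 106, 429]
False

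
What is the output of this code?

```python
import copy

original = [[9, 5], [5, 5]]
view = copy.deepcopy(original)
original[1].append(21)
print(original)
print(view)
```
[[9, 5], [5, 5, 21]]
[[9, 5], [5, 5]]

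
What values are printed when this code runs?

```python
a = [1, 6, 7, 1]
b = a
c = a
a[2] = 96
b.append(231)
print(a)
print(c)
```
[1, 6, 96, 1, 231]
[1, 6, 96, 1, 231]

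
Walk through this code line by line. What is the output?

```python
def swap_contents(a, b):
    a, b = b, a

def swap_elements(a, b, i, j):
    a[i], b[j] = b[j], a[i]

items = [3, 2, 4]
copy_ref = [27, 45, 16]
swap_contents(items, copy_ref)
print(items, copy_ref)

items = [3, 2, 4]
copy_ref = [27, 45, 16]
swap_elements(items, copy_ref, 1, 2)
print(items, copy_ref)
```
[3, 2, 4] [27, 45, 16]
[3, 16, 4] [27, 45, 2]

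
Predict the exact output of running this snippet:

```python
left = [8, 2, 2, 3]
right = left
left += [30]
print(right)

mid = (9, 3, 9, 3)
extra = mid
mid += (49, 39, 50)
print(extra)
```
[8, 2, 2, 3, 30]
(9, 3, 9, 3)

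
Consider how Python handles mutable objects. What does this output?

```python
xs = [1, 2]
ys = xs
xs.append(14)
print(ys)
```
[1, 2, 14]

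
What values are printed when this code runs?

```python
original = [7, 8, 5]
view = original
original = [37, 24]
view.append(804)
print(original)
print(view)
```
[37, 24]
[7, 8, 5, 804]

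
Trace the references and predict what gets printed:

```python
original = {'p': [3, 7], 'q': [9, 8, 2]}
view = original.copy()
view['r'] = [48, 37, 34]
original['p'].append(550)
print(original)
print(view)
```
{'p': [3, 7, 550], 'q': [9, 8, 2]}
{'p': [3, 7, 550], 'q': [9, 8, 2], 'r': [48, 37, 34]}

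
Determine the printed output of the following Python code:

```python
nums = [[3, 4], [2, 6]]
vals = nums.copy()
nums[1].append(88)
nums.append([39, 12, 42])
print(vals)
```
[[3, 4], [2, 6, 88]]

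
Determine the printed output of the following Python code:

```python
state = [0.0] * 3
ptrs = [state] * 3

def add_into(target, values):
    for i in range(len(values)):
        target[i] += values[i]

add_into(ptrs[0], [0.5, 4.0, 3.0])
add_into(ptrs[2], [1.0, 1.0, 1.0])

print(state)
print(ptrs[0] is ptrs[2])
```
[1.5, 5.0, 4.0]
True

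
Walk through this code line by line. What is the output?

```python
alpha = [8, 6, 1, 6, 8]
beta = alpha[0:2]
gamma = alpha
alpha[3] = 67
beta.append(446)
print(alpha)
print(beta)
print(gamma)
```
[8, 6, 1, 67, 8]
[8, 6, 446]
[8, 6, 1, 67, 8]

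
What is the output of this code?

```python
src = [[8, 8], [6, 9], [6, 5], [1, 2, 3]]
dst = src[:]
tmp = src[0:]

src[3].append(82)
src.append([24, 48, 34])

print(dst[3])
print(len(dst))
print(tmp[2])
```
[1, 2, 3, 82]
4
[6, 5]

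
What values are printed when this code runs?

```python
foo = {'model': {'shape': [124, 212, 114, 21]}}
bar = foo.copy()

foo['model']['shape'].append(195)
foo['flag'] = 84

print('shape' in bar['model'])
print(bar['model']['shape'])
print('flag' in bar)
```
True
[124, 212, 114, 21, 195]
False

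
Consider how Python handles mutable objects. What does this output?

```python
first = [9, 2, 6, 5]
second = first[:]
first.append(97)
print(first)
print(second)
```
[9, 2, 6, 5, 97]
[9, 2, 6, 5]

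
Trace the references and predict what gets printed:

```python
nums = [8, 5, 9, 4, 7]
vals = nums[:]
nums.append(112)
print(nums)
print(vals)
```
[8, 5, 9, 4, 7, 112]
[8, 5, 9, 4, 7]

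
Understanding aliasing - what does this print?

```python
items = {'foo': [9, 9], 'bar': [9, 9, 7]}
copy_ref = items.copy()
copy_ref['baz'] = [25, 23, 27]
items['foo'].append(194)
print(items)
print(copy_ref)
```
{'foo': [9, 9, 194], 'bar': [9, 9, 7]}
{'foo': [9, 9, 194], 'bar': [9, 9, 7], 'baz': [25, 23, 27]}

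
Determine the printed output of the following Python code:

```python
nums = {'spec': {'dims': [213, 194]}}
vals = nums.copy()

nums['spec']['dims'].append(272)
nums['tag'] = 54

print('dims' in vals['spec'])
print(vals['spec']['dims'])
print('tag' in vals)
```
True
[213, 194, 272]
False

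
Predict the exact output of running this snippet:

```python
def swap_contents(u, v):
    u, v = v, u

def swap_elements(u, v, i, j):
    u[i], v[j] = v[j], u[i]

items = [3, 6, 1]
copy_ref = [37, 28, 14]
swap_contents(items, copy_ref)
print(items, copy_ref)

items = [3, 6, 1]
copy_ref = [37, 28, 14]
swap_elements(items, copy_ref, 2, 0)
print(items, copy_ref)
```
[3, 6, 1] [37, 28, 14]
[3, 6, 37] [1, 28, 14]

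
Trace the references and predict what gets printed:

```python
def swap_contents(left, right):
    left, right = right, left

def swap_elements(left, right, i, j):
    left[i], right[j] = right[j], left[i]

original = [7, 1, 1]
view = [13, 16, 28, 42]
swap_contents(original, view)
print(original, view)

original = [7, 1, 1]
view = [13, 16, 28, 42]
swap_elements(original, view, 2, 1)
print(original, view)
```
[7, 1, 1] [13, 16, 28, 42]
[7, 1, 16] [13, 1, 28, 42]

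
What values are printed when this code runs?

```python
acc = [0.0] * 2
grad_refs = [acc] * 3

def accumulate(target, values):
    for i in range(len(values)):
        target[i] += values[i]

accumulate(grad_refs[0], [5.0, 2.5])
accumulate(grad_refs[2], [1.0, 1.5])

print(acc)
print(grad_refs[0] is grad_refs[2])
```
[6.0, 4.0]
True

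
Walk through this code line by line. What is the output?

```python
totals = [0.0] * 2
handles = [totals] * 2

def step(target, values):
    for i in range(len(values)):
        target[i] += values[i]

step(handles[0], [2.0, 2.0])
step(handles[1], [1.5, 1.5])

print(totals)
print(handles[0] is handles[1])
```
[3.5, 3.5]
True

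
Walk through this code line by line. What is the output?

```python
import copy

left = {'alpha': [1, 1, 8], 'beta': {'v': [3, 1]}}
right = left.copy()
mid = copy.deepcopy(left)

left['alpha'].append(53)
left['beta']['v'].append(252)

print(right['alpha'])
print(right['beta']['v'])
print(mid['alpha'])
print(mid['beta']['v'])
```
[1, 1, 8, 53]
[3, 1, 252]
[1, 1, 8]
[3, 1]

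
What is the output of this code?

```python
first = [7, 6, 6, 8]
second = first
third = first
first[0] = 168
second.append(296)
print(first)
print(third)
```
[168, 6, 6, 8, 296]
[168, 6, 6, 8, 296]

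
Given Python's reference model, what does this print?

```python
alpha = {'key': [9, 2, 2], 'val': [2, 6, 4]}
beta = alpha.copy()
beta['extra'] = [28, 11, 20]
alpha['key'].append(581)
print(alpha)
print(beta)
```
{'key': [9, 2, 2, 581], 'val': [2, 6, 4]}
{'key': [9, 2, 2, 581], 'val': [2, 6, 4], 'extra': [28, 11, 20]}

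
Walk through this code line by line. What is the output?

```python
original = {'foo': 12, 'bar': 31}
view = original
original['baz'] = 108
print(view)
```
{'foo': 12, 'bar': 31, 'baz': 108}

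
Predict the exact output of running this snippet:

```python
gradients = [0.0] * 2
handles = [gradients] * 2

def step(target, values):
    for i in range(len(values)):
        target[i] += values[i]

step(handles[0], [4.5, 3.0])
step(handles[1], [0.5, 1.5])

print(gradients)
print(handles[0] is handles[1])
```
[5.0, 4.5]
True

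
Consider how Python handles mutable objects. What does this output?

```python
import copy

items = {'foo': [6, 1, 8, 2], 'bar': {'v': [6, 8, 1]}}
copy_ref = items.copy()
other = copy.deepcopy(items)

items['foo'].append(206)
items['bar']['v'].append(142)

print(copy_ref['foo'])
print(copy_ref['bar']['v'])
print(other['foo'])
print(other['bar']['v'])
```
[6, 1, 8, 2, 206]
[6, 8, 1, 142]
[6, 1, 8, 2]
[6, 8, 1]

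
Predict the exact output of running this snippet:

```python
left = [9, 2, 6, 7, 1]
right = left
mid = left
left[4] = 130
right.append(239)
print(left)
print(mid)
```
[9, 2, 6, 7, 130, 239]
[9, 2, 6, 7, 130, 239]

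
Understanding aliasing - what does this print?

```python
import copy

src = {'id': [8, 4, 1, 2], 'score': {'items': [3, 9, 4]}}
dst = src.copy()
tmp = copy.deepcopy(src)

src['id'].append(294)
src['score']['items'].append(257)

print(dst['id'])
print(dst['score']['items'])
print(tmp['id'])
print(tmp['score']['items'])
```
[8, 4, 1, 2, 294]
[3, 9, 4, 257]
[8, 4, 1, 2]
[3, 9, 4]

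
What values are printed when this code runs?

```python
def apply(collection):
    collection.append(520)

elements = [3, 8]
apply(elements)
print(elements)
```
[3, 8, 520]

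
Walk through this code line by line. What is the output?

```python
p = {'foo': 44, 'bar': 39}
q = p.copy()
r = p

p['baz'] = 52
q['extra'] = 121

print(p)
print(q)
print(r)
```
{'foo': 44, 'bar': 39, 'baz': 52}
{'foo': 44, 'bar': 39, 'extra': 121}
{'foo': 44, 'bar': 39, 'baz': 52}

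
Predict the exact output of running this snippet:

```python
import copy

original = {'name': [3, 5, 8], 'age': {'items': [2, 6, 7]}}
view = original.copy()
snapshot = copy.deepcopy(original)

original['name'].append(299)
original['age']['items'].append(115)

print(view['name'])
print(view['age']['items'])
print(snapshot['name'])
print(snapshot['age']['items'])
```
[3, 5, 8, 299]
[2, 6, 7, 115]
[3, 5, 8]
[2, 6, 7]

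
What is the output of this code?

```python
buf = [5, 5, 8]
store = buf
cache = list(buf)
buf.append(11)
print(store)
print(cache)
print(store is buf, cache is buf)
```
[5, 5, 8, 11]
[5, 5, 8]
True False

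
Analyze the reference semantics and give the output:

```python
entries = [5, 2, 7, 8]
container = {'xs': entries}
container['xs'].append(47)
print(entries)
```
[5, 2, 7, 8, 47]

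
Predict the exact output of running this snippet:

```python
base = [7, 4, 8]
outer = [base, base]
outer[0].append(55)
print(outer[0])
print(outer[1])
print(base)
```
[7, 4, 8, 55]
[7, 4, 8, 55]
[7, 4, 8, 55]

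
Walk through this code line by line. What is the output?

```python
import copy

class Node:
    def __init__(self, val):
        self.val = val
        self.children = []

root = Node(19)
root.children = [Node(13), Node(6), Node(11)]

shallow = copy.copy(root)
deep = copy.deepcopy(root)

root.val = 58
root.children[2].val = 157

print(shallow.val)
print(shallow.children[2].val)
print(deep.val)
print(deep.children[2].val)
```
19
157
19
11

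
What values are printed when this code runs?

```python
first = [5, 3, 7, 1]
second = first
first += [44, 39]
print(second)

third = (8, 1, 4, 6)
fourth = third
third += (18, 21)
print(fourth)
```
[5, 3, 7, 1, 44, 39]
(8, 1, 4, 6)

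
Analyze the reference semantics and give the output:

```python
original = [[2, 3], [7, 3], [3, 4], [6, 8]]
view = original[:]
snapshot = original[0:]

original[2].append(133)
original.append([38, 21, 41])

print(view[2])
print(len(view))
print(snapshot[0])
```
[3, 4, 133]
4
[2, 3]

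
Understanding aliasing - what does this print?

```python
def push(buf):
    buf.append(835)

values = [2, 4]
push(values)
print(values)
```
[2, 4, 835]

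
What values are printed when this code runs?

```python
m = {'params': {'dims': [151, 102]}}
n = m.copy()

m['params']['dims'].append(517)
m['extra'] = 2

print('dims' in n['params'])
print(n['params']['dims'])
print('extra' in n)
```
True
[151, 102, 517]
False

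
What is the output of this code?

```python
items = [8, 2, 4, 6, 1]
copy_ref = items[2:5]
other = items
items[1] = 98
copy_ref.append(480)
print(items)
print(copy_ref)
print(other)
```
[8, 98, 4, 6, 1]
[4, 6, 1, 480]
[8, 98, 4, 6, 1]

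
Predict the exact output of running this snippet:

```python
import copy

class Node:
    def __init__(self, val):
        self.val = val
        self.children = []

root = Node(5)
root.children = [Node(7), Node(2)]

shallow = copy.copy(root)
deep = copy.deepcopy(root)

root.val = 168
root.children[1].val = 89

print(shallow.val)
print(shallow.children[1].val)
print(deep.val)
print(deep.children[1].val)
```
5
89
5
2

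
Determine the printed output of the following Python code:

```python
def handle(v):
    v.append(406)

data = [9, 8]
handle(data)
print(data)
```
[9, 8, 406]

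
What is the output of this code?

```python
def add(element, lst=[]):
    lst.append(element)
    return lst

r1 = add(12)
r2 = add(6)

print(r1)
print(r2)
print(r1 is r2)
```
[12, 6]
[12, 6]
True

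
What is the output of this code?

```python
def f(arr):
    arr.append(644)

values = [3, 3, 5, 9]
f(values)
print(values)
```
[3, 3, 5, 9, 644]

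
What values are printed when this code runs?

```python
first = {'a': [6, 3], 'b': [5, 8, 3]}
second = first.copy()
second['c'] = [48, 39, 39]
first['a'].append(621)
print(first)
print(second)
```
{'a': [6, 3, 621], 'b': [5, 8, 3]}
{'a': [6, 3, 621], 'b': [5, 8, 3], 'c': [48, 39, 39]}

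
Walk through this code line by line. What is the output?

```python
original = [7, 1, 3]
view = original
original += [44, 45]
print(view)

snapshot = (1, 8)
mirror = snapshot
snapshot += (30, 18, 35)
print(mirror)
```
[7, 1, 3, 44, 45]
(1, 8)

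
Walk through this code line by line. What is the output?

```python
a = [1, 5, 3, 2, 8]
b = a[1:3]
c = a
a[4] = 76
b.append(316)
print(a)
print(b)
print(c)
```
[1, 5, 3, 2, 76]
[5, 3, 316]
[1, 5, 3, 2, 76]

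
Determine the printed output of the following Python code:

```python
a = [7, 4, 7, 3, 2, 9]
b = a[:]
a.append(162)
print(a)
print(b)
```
[7, 4, 7, 3, 2, 9, 162]
[7, 4, 7, 3, 2, 9]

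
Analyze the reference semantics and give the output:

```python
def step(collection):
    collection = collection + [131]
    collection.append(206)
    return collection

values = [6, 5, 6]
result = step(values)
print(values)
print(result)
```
[6, 5, 6]
[6, 5, 6, 131, 206]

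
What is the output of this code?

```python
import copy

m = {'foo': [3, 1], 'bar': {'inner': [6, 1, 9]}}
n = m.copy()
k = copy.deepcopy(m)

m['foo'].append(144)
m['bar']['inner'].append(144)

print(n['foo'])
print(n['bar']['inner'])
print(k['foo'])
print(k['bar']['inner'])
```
[3, 1, 144]
[6, 1, 9, 144]
[3, 1]
[6, 1, 9]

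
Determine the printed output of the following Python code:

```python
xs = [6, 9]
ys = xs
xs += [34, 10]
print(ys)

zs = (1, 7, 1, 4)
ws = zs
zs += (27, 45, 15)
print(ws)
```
[6, 9, 34, 10]
(1, 7, 1, 4)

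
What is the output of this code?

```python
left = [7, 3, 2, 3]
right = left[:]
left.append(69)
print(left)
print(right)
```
[7, 3, 2, 3, 69]
[7, 3, 2, 3]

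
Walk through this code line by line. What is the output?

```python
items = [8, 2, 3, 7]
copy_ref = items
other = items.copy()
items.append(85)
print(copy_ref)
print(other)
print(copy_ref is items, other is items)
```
[8, 2, 3, 7, 85]
[8, 2, 3, 7]
True False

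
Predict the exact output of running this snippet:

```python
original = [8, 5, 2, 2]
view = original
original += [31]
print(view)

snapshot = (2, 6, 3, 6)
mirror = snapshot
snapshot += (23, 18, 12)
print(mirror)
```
[8, 5, 2, 2, 31]
(2, 6, 3, 6)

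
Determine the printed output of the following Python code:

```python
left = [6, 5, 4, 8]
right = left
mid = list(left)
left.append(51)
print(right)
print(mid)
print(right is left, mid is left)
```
[6, 5, 4, 8, 51]
[6, 5, 4, 8]
True False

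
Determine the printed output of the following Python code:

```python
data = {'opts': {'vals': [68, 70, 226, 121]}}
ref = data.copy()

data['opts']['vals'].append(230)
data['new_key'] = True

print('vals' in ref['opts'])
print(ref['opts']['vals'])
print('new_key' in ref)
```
True
[68, 70, 226, 121, 230]
False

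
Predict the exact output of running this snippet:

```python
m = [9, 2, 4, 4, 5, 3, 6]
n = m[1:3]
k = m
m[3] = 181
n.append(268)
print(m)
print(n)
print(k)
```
[9, 2, 4, 181, 5, 3, 6]
[2, 4, 268]
[9, 2, 4, 181, 5, 3, 6]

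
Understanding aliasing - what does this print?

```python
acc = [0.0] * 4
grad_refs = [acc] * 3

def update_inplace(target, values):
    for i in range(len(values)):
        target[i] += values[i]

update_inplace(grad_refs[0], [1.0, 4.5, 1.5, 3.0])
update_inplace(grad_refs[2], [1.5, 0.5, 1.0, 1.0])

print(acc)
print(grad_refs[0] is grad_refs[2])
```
[2.5, 5.0, 2.5, 4.0]
True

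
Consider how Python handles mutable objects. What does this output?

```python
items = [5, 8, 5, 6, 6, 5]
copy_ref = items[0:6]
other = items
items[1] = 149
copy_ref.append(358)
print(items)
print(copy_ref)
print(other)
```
[5, 149, 5, 6, 6, 5]
[5, 8, 5, 6, 6, 5, 358]
[5, 149, 5, 6, 6, 5]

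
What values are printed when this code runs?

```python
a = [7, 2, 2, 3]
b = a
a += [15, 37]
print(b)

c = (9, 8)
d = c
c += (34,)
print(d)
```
[7, 2, 2, 3, 15, 37]
(9, 8)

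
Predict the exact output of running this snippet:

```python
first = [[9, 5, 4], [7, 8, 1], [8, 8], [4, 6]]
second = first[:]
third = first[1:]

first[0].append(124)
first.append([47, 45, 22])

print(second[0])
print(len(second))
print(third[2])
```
[9, 5, 4, 124]
4
[4, 6]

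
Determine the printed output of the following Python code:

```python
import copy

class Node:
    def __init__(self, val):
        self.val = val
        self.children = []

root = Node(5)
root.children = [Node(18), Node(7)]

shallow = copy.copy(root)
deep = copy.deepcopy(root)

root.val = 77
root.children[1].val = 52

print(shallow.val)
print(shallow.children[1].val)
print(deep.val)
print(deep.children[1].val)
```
5
52
5
7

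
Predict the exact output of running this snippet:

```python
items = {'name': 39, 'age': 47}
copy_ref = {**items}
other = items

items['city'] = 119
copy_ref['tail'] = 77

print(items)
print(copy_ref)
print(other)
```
{'name': 39, 'age': 47, 'city': 119}
{'name': 39, 'age': 47, 'tail': 77}
{'name': 39, 'age': 47, 'city': 119}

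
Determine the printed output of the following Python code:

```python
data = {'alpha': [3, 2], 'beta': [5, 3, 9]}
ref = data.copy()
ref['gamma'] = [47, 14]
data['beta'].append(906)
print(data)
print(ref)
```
{'alpha': [3, 2], 'beta': [5, 3, 9, 906]}
{'alpha': [3, 2], 'beta': [5, 3, 9, 906], 'gamma': [47, 14]}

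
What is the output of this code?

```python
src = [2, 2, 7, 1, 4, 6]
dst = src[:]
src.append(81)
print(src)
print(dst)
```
[2, 2, 7, 1, 4, 6, 81]
[2, 2, 7, 1, 4, 6]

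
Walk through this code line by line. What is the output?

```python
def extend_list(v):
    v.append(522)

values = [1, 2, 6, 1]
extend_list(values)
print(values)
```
[1, 2, 6, 1, 522]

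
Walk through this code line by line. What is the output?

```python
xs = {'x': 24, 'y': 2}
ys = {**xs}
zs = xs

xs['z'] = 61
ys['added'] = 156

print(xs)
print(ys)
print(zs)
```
{'x': 24, 'y': 2, 'z': 61}
{'x': 24, 'y': 2, 'added': 156}
{'x': 24, 'y': 2, 'z': 61}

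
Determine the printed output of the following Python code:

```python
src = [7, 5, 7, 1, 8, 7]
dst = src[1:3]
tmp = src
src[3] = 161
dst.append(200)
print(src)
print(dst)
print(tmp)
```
[7, 5, 7, 161, 8, 7]
[5, 7, 200]
[7, 5, 7, 161, 8, 7]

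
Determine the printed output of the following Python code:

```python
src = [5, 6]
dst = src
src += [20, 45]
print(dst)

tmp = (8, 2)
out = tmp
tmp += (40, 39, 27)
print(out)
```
[5, 6, 20, 45]
(8, 2)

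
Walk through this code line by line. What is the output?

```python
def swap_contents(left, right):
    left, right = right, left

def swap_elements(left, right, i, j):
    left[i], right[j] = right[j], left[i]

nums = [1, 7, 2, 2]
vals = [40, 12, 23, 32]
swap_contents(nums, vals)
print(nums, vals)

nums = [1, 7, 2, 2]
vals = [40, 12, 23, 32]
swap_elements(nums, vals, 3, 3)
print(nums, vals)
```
[1, 7, 2, 2] [40, 12, 23, 32]
[1, 7, 2, 32] [40, 12, 23, 2]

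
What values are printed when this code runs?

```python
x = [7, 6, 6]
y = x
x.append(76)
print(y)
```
[7, 6, 6, 76]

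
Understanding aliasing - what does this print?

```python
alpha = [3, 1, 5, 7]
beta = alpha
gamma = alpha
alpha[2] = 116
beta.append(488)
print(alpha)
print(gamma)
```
[3, 1, 116, 7, 488]
[3, 1, 116, 7, 488]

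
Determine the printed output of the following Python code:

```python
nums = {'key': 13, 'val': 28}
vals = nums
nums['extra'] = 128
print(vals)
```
{'key': 13, 'val': 28, 'extra': 128}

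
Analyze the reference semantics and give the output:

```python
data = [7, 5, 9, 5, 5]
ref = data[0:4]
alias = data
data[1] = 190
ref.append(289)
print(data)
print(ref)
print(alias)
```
[7, 190, 9, 5, 5]
[7, 5, 9, 5, 289]
[7, 190, 9, 5, 5]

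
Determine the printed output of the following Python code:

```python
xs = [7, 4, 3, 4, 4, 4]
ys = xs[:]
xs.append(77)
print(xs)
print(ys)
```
[7, 4, 3, 4, 4, 4, 77]
[7, 4, 3, 4, 4, 4]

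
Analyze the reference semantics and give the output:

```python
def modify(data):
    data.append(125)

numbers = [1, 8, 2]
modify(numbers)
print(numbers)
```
[1, 8, 2, 125]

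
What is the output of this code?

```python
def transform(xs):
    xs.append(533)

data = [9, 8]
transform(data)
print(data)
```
[9, 8, 533]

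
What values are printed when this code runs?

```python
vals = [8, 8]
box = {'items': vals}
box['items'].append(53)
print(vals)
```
[8, 8, 53]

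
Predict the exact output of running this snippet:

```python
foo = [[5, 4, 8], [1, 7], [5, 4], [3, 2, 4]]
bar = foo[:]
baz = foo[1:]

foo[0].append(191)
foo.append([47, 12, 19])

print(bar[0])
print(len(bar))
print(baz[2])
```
[5, 4, 8, 191]
4
[3, 2, 4]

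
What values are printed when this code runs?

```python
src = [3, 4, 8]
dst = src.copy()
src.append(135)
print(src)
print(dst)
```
[3, 4, 8, 135]
[3, 4, 8]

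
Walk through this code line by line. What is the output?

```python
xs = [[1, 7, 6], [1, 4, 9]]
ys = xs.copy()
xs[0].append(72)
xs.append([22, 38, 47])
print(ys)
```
[[1, 7, 6, 72], [1, 4, 9]]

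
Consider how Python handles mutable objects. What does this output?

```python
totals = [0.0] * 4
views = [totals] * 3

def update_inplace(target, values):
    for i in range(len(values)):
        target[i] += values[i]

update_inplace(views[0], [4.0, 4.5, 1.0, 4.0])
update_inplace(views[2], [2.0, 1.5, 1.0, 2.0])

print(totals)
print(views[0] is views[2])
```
[6.0, 6.0, 2.0, 6.0]
True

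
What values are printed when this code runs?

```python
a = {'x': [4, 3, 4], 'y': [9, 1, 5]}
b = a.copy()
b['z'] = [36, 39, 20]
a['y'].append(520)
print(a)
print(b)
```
{'x': [4, 3, 4], 'y': [9, 1, 5, 520]}
{'x': [4, 3, 4], 'y': [9, 1, 5, 520], 'z': [36, 39, 20]}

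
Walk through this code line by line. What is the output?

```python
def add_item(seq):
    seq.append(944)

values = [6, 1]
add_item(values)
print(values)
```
[6, 1, 944]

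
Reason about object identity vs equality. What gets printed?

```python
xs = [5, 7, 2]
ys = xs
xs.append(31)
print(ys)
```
[5, 7, 2, 31]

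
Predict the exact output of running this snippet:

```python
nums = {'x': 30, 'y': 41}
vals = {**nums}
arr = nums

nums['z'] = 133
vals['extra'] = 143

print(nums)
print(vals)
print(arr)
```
{'x': 30, 'y': 41, 'z': 133}
{'x': 30, 'y': 41, 'extra': 143}
{'x': 30, 'y': 41, 'z': 133}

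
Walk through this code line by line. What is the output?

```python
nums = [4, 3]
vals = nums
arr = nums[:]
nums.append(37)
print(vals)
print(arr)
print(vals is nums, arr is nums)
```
[4, 3, 37]
[4, 3]
True False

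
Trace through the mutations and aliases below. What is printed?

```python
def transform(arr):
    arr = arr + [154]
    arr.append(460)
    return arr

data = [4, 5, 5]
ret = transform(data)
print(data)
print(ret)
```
[4, 5, 5]
[4, 5, 5, 154, 460]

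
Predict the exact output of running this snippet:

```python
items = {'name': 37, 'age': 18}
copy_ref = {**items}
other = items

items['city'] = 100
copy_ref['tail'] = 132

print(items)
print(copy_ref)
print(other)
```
{'name': 37, 'age': 18, 'city': 100}
{'name': 37, 'age': 18, 'tail': 132}
{'name': 37, 'age': 18, 'city': 100}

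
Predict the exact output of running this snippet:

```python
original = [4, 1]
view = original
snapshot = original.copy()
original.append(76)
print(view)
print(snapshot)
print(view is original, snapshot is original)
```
[4, 1, 76]
[4, 1]
True False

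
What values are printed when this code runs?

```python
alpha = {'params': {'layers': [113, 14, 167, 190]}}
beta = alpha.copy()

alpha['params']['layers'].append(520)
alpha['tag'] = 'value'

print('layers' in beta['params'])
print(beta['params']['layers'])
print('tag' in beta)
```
True
[113, 14, 167, 190, 520]
False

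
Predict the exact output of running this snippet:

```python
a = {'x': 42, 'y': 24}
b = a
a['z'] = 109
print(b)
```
{'x': 42, 'y': 24, 'z': 109}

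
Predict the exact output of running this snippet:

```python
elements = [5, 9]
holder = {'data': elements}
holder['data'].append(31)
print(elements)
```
[5, 9, 31]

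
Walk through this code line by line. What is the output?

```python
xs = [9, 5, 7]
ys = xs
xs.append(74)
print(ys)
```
[9, 5, 7, 74]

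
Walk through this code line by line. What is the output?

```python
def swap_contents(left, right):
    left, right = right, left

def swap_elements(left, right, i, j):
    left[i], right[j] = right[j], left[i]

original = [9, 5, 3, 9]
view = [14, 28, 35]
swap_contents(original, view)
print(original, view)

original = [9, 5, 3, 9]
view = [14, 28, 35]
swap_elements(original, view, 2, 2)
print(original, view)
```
[9, 5, 3, 9] [14, 28, 35]
[9, 5, 35, 9] [14, 28, 3]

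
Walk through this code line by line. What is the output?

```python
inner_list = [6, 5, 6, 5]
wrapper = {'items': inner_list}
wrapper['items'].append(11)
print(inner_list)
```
[6, 5, 6, 5, 11]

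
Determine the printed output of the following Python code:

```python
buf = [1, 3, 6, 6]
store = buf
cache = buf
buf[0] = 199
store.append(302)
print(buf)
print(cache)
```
[199, 3, 6, 6, 302]
[199, 3, 6, 6, 302]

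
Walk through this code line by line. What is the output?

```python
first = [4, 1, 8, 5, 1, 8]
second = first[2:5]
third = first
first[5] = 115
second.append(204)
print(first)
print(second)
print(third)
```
[4, 1, 8, 5, 1, 115]
[8, 5, 1, 204]
[4, 1, 8, 5, 1, 115]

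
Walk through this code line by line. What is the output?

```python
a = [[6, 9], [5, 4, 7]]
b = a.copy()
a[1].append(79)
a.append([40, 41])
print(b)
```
[[6, 9], [5, 4, 7, 79]]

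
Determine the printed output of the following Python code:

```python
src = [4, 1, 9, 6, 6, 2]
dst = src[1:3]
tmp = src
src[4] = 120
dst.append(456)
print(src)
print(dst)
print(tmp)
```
[4, 1, 9, 6, 120, 2]
[1, 9, 456]
[4, 1, 9, 6, 120, 2]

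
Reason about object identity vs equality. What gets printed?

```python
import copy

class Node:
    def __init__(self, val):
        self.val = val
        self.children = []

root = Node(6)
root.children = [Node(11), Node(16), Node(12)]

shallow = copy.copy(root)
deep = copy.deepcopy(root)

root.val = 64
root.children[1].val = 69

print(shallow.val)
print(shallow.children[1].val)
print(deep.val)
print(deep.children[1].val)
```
6
69
6
16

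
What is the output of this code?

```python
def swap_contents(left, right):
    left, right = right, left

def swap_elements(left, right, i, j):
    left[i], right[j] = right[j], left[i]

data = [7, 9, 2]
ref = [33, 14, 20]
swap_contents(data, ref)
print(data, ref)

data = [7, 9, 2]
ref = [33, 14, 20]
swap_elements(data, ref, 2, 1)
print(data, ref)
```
[7, 9, 2] [33, 14, 20]
[7, 9, 14] [33, 2, 20]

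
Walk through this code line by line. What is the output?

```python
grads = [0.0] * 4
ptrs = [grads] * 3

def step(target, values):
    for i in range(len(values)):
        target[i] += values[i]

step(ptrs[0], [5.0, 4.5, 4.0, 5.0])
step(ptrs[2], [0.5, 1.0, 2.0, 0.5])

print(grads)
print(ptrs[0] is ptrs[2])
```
[5.5, 5.5, 6.0, 5.5]
True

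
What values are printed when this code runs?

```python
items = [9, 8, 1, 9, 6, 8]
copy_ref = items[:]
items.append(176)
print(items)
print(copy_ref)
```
[9, 8, 1, 9, 6, 8, 176]
[9, 8, 1, 9, 6, 8]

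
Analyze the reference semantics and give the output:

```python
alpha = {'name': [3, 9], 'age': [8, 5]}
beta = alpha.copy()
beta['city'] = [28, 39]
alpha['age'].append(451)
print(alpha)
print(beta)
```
{'name': [3, 9], 'age': [8, 5, 451]}
{'name': [3, 9], 'age': [8, 5, 451], 'city': [28, 39]}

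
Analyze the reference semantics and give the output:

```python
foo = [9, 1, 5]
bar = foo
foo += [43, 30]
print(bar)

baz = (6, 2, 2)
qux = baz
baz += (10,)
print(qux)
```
[9, 1, 5, 43, 30]
(6, 2, 2)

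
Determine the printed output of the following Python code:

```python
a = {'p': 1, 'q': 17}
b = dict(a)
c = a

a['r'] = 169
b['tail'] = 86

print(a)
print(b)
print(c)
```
{'p': 1, 'q': 17, 'r': 169}
{'p': 1, 'q': 17, 'tail': 86}
{'p': 1, 'q': 17, 'r': 169}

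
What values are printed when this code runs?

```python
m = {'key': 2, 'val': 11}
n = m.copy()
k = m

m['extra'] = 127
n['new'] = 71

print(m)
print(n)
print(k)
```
{'key': 2, 'val': 11, 'extra': 127}
{'key': 2, 'val': 11, 'new': 71}
{'key': 2, 'val': 11, 'extra': 127}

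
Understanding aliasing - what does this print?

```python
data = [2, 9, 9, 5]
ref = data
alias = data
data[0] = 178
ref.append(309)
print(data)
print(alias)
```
[178, 9, 9, 5, 309]
[178, 9, 9, 5, 309]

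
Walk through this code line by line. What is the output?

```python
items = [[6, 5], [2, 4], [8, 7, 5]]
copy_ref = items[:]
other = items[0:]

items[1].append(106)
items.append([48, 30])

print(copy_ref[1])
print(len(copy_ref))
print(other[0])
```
[2, 4, 106]
3
[6, 5]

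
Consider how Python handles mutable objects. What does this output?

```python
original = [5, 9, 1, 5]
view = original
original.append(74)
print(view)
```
[5, 9, 1, 5, 74]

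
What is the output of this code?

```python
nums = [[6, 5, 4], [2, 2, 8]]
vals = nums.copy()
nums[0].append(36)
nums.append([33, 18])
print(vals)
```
[[6, 5, 4, 36], [2, 2, 8]]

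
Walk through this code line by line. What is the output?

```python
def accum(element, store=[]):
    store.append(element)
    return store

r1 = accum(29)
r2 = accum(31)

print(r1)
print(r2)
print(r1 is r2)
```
[29, 31]
[29, 31]
True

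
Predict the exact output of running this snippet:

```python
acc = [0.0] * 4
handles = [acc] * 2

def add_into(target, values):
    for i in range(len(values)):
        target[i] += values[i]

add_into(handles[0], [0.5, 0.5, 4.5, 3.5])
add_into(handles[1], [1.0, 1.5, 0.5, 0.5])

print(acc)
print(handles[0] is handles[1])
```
[1.5, 2.0, 5.0, 4.0]
True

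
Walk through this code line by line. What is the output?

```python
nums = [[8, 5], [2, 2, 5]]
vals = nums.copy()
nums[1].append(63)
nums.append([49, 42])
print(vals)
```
[[8, 5], [2, 2, 5, 63]]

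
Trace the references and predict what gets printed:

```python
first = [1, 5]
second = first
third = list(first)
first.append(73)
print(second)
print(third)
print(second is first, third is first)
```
[1, 5, 73]
[1, 5]
True False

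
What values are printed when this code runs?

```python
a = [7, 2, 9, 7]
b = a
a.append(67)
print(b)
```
[7, 2, 9, 7, 67]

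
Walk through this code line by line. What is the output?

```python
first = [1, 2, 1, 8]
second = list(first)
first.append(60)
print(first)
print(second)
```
[1, 2, 1, 8, 60]
[1, 2, 1, 8]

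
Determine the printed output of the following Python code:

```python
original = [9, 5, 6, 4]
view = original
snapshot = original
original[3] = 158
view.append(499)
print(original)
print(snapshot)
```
[9, 5, 6, 158, 499]
[9, 5, 6, 158, 499]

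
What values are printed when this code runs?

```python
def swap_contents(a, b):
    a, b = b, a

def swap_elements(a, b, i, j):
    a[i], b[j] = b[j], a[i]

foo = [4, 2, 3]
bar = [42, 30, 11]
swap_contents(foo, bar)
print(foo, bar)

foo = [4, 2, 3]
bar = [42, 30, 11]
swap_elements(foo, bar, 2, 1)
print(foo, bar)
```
[4, 2, 3] [42, 30, 11]
[4, 2, 30] [42, 3, 11]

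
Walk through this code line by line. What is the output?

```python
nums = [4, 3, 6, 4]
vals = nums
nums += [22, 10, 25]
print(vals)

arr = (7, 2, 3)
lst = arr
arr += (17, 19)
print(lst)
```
[4, 3, 6, 4, 22, 10, 25]
(7, 2, 3)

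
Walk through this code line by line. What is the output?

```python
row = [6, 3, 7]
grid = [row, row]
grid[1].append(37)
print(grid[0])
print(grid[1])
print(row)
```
[6, 3, 7, 37]
[6, 3, 7, 37]
[6, 3, 7, 37]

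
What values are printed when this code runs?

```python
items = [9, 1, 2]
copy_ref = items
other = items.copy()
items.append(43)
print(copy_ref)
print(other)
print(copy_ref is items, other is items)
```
[9, 1, 2, 43]
[9, 1, 2]
True False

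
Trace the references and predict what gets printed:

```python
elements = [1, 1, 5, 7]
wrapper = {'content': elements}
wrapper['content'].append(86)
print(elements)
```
[1, 1, 5, 7, 86]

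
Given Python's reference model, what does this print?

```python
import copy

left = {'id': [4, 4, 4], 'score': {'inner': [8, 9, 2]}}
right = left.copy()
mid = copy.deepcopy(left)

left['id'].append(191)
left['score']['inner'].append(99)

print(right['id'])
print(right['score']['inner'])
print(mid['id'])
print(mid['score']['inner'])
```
[4, 4, 4, 191]
[8, 9, 2, 99]
[4, 4, 4]
[8, 9, 2]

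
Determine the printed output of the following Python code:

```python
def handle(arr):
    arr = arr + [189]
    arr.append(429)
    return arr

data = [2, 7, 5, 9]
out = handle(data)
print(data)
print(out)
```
[2, 7, 5, 9]
[2, 7, 5, 9, 189, 429]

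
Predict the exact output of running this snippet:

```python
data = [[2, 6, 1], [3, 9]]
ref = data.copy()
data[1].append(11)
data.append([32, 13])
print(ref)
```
[[2, 6, 1], [3, 9, 11]]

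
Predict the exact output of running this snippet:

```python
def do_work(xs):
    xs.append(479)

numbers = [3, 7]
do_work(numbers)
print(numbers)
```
[3, 7, 479]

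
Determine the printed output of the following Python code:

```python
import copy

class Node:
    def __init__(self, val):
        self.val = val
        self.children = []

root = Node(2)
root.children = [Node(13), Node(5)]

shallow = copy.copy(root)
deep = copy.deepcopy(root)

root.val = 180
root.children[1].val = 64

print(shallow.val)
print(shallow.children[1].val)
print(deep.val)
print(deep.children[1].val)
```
2
64
2
5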